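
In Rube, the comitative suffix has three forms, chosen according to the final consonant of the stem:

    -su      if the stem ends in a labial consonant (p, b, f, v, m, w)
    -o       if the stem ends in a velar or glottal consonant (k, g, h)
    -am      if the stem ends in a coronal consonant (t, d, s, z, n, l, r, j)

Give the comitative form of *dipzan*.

The final consonant of *dipzan* is /n/, which is coronal, so the suffix is -am, giving *dipzanam*.

dipzanam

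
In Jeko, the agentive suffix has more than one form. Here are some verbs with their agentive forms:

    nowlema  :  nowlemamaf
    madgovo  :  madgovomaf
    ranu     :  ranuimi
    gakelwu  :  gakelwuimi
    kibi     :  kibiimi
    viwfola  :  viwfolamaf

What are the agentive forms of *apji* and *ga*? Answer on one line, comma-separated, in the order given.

apjiimi, gamaf

The suffix is conditioned by the last vowel: -imi when the last vowel of the stem is a high vowel (*ranu*, *gakelwu*, *kibi*); -maf when the last vowel of the stem is a non-high vowel (*nowlema*, *madgovo*, *viwfola*).
The last vowel of *apji* is /i/, which is a high vowel, so the suffix is -imi, giving *apjiimi*.
*ga* — last vowel /a/ (a non-high vowel) → -maf → *gamaf*.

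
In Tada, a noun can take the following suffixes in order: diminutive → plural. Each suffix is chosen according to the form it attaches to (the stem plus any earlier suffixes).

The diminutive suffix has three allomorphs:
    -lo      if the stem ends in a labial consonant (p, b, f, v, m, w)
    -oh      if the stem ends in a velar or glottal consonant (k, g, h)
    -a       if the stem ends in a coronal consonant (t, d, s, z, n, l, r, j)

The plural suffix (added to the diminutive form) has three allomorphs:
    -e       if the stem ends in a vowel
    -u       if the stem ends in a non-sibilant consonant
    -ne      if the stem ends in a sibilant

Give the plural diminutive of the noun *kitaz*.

*kitaz* — final consonant /z/ (coronal) → -a → *kitaza*.
The final sound of the diminutive form *kitaza* is /a/, which is a vowel, so the plural suffix is -e, giving *kitazae*.

kitazae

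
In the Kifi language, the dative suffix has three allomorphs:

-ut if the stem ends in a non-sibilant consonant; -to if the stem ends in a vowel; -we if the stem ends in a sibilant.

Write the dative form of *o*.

*o* — final sound /o/ (a vowel) → -to → *oto*.

oto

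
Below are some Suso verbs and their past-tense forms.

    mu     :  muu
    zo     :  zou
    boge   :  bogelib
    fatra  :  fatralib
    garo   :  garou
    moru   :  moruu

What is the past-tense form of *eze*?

ezelib

Looking at the last vowel of each stem: -u when the last vowel of the stem is a rounded vowel (*mu*, *zo*, *garo*, *moru*); -lib when the last vowel of the stem is an unrounded vowel (*boge*, *fatra*).
The last vowel of *eze* is /e/, which is an unrounded vowel, so the suffix is -lib, giving *ezelib*.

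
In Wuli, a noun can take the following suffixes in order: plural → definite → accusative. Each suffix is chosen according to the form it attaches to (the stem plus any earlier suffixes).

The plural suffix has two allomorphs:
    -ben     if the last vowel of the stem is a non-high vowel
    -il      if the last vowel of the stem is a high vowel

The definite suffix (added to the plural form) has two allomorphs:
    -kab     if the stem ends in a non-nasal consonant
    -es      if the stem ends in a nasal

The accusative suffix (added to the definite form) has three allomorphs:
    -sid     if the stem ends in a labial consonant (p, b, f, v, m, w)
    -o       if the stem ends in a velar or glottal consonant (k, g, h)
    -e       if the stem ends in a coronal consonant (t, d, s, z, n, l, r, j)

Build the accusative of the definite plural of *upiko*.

The last vowel of *upiko* is /o/, which is a non-high vowel, so the plural suffix is -ben, giving *upikoben*.
The final consonant of the plural form *upikoben* is /n/, which is a nasal, so the definite suffix is -es, giving *upikobenes*.
Since the final consonant of the definite form *upikobenes* is /s/ (coronal), it takes -e, giving *upikobenese*.

upikobenese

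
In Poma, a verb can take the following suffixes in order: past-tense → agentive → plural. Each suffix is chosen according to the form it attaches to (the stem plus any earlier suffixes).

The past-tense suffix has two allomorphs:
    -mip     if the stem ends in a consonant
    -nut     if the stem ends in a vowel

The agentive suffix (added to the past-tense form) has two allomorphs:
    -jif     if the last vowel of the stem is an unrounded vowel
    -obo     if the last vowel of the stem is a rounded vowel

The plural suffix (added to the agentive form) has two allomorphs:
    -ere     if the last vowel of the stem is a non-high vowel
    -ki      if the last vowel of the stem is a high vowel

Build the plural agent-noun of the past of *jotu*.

jotunutoboere

Since the final sound of *jotu* is /u/ (a vowel), it takes -nut, giving *jotunut*.
The last vowel of the past-tense form *jotunut* is /u/, which is a rounded vowel, so the agentive suffix is -obo, giving *jotunutobo*.
Since the last vowel of the agentive form *jotunutobo* is /o/ (a non-high vowel), it takes -ere, giving *jotunutoboere*.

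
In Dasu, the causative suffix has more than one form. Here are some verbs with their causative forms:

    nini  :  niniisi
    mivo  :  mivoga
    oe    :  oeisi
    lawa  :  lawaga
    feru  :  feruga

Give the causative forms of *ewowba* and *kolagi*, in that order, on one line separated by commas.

Looking at the last vowel of each stem: -isi when the last vowel of the stem is a front vowel (*nini*, *oe*); -ga when the last vowel of the stem is a back vowel (*mivo*, *lawa*, *feru*).
Since the last vowel of *ewowba* is /a/ (a back vowel), it takes -ga, giving *ewowbaga*.
*kolagi*: last vowel = /i/, a front vowel → -isi → *kolagiisi*.

ewowbaga, kolagiisi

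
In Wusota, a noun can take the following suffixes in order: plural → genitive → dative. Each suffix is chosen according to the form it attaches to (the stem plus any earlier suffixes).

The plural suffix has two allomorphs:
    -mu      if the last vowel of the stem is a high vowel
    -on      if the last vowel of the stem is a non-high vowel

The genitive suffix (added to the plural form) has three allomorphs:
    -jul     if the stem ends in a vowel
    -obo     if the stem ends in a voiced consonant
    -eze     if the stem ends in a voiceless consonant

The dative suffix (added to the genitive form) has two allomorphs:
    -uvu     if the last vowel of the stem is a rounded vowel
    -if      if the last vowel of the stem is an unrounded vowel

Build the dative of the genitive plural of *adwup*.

*adwup* — last vowel /u/ (a high vowel) → -mu → *adwupmu*.
The final sound of the plural form *adwupmu* is /u/, which is a vowel, so the genitive suffix is -jul, giving *adwupmujul*.
The genitive form *adwupmujul*: last vowel = /u/, a rounded vowel → -uvu → *adwupmujuluvu*.

adwupmujuluvu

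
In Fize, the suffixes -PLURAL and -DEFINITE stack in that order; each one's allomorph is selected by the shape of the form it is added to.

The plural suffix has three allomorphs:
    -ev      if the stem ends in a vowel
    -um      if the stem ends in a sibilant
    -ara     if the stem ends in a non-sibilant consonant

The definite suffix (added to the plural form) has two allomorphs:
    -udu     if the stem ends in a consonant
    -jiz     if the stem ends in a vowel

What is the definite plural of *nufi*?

nufievudu

*nufi*: final sound = /i/, a vowel → -ev → *nufiev*.
The final sound of the plural form *nufiev* is /v/, which is a consonant, so the definite suffix is -udu, giving *nufievudu*.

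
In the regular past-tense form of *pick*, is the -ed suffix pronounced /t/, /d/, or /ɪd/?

The stem *pick* ends in a voiceless consonant other than /t/.
The -ed suffix is realized as /ɪd/ after /t, d/; as /t/ after other voiceless consonants; and as /d/ after other voiced sounds.
So -ed on *pick* is pronounced /t/.

/t/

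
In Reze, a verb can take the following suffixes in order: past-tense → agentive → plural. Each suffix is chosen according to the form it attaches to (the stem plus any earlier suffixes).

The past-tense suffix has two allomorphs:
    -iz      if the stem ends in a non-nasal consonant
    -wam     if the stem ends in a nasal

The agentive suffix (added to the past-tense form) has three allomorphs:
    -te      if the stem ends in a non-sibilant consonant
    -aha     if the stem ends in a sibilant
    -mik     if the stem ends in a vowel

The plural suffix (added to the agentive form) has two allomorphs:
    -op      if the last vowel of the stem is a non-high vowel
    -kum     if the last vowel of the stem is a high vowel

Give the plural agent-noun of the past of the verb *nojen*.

nojenwamteop

*nojen*: final consonant = /n/, a nasal → -wam → *nojenwam*.
The past-tense form *nojenwam*: final sound = /m/, a non-sibilant consonant → -te → *nojenwamte*.
The agentive form *nojenwamte* — last vowel /e/ (a non-high vowel) → -op → *nojenwamteop*.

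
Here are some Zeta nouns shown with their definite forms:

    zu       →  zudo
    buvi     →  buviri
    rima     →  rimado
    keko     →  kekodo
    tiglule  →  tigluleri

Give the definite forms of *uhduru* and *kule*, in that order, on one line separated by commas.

Looking at the last vowel of each stem: -ri when the last vowel of the stem is a front vowel (*buvi*, *tiglule*); -do when the last vowel of the stem is a back vowel (*zu*, *rima*, *keko*).
Since the last vowel of *uhduru* is /u/ (a back vowel), it takes -do, giving *uhdurudo*.
Since the last vowel of *kule* is /e/ (a front vowel), it takes -ri, giving *kuleri*.

uhdurudo, kuleri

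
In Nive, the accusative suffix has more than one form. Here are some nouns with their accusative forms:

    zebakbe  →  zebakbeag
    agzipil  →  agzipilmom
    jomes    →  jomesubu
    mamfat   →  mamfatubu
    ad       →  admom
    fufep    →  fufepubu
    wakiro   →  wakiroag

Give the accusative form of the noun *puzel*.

The alternation tracks the final sound of the stem — -ubu when the stem ends in a voiceless consonant (*jomes*, *mamfat*, *fufep*); -mom when the stem ends in a voiced consonant (*agzipil*, *ad*); -ag when the stem ends in a vowel (*zebakbe*, *wakiro*).
*puzel* — final sound /l/ (a voiced consonant) → -mom → *puzelmom*.

puzelmom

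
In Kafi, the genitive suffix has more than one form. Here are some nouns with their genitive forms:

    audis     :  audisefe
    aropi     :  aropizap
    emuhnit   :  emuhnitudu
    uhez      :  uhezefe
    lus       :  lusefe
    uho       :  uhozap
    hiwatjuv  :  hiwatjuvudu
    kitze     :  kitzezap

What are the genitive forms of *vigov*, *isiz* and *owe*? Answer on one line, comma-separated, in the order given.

Looking at the final sound of each stem: -efe when the stem ends in a sibilant (*audis*, *uhez*, *lus*); -udu when the stem ends in a non-sibilant consonant (*emuhnit*, *hiwatjuv*); -zap when the stem ends in a vowel (*aropi*, *uho*, *kitze*).
Since the final sound of *vigov* is /v/ (a non-sibilant consonant), it takes -udu, giving *vigovudu*.
*isiz* — final sound /z/ (a sibilant) → -efe → *isizefe*.
The final sound of *owe* is /e/, which is a vowel, so the suffix is -zap, giving *owezap*.

vigovudu, isizefe, owezap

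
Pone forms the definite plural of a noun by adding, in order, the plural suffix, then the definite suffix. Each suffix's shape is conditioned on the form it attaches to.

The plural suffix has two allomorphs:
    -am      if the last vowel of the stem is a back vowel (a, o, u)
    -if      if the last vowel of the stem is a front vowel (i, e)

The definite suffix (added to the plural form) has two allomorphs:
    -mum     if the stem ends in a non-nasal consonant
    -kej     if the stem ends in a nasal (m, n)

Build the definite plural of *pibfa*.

pibfaamkej

*pibfa*: last vowel = /a/, a back vowel → -am → *pibfaam*.
The plural form *pibfaam*: final consonant = /m/, a nasal → -kej → *pibfaamkej*.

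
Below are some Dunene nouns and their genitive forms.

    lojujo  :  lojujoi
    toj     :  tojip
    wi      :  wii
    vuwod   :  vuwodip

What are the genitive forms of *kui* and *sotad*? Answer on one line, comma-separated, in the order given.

kuii, sotadip

The alternation tracks the final sound of the stem — -ip when the stem ends in a consonant (*toj*, *vuwod*); -i when the stem ends in a vowel (*lojujo*, *wi*).
*kui* — final sound /i/ (a vowel) → -i → *kuii*.
*sotad*: final sound = /d/, a consonant → -ip → *sotadip*.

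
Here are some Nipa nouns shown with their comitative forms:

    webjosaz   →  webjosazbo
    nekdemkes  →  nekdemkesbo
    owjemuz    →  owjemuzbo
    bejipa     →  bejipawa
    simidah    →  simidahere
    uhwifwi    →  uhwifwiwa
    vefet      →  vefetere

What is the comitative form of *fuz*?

The pattern is sibilance of the final sound: -bo when the stem ends in a sibilant (*webjosaz*, *nekdemkes*, *owjemuz*); -ere when the stem ends in a non-sibilant consonant (*simidah*, *vefet*); -wa when the stem ends in a vowel (*bejipa*, *uhwifwi*).
*fuz* — final sound /z/ (a sibilant) → -bo → *fuzbo*.

fuzbo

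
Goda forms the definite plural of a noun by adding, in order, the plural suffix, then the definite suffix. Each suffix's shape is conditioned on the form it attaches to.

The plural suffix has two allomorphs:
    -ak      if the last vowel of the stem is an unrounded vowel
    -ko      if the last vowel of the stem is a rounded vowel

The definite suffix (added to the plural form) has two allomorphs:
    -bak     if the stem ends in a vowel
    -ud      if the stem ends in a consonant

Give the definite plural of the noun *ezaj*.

*ezaj*: last vowel = /a/, an unrounded vowel → -ak → *ezajak*.
Since the final sound of the plural form *ezajak* is /k/ (a consonant), it takes -ud, giving *ezajakud*.

ezajakud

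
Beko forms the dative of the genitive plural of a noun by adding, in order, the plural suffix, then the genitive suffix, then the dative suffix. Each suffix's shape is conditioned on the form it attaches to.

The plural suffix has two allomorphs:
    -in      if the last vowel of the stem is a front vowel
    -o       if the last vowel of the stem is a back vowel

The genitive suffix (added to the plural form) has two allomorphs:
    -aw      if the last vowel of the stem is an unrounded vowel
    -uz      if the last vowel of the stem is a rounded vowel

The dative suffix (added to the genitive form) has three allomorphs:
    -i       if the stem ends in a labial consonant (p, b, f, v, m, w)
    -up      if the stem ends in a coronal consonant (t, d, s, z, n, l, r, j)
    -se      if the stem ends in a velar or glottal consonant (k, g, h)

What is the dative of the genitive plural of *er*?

The last vowel of *er* is /e/, which is a front vowel, so the plural suffix is -in, giving *erin*.
The last vowel of the plural form *erin* is /i/, which is an unrounded vowel, so the genitive suffix is -aw, giving *erinaw*.
The genitive form *erinaw* — final consonant /w/ (labial) → -i → *erinawi*.

erinawi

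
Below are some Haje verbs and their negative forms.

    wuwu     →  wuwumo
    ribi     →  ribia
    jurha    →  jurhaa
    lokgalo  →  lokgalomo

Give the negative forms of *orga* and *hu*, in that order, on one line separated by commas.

orgaa, humo

The suffix is conditioned by the last vowel: -mo when the last vowel of the stem is a rounded vowel (*wuwu*, *lokgalo*); -a when the last vowel of the stem is an unrounded vowel (*ribi*, *jurha*).
Since the last vowel of *orga* is /a/ (an unrounded vowel), it takes -a, giving *orgaa*.
*hu* — last vowel /u/ (a rounded vowel) → -mo → *humo*.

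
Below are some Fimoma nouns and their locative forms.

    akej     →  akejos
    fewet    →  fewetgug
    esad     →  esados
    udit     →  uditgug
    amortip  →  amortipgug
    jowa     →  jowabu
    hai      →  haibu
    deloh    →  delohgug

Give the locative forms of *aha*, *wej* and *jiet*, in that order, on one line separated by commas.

The alternation tracks the final sound of the stem — -gug when the stem ends in a voiceless consonant (*fewet*, *udit*, *amortip*, *deloh*); -os when the stem ends in a voiced consonant (*akej*, *esad*); -bu when the stem ends in a vowel (*jowa*, *hai*).
*aha*: final sound = /a/, a vowel → -bu → *ahabu*.
Since the final sound of *wej* is /j/ (a voiced consonant), it takes -os, giving *wejos*.
*jiet* — final sound /t/ (a voiceless consonant) → -gug → *jietgug*.

ahabu, wejos, jietgug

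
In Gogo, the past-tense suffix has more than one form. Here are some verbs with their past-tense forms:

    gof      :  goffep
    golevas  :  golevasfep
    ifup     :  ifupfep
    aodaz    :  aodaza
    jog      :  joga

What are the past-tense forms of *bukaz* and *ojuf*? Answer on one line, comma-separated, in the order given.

bukaza, ojuffep

The pattern is voicing of the final consonant: -fep when the stem ends in a voiceless consonant (*gof*, *golevas*, *ifup*); -a when the stem ends in a voiced consonant (*aodaz*, *jog*).
*bukaz*: final consonant = /z/, voiced → -a → *bukaza*.
Since the final consonant of *ojuf* is /f/ (voiceless), it takes -fep, giving *ojuffep*.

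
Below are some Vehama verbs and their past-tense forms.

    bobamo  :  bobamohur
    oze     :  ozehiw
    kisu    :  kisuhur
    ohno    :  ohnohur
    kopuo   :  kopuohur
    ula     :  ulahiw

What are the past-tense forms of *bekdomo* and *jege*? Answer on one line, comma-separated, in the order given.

bekdomohur, jegehiw

The alternation tracks the last vowel of the stem — -hur when the last vowel of the stem is a rounded vowel (*bobamo*, *kisu*, *ohno*, *kopuo*); -hiw when the last vowel of the stem is an unrounded vowel (*oze*, *ula*).
*bekdomo* — last vowel /o/ (a rounded vowel) → -hur → *bekdomohur*.
*jege* — last vowel /e/ (an unrounded vowel) → -hiw → *jegehiw*.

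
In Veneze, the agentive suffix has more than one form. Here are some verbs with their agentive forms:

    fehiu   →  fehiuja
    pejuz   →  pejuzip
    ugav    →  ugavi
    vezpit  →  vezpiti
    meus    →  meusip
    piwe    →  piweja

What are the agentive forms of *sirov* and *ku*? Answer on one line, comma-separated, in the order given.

sirovi, kuja

The pattern is sibilance of the final sound: -ip when the stem ends in a sibilant (*pejuz*, *meus*); -i when the stem ends in a non-sibilant consonant (*ugav*, *vezpit*); -ja when the stem ends in a vowel (*fehiu*, *piwe*).
*sirov* — final sound /v/ (a non-sibilant consonant) → -i → *sirovi*.
*ku* — final sound /u/ (a vowel) → -ja → *kuja*.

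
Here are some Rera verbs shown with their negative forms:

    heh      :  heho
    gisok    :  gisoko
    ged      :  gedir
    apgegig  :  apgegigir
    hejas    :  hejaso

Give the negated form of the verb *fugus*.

fuguso

Looking at the final consonant of each stem: -o when the stem ends in a voiceless consonant (*heh*, *gisok*, *hejas*); -ir when the stem ends in a voiced consonant (*ged*, *apgegig*).
*fugus* — final consonant /s/ (voiceless) → -o → *fuguso*.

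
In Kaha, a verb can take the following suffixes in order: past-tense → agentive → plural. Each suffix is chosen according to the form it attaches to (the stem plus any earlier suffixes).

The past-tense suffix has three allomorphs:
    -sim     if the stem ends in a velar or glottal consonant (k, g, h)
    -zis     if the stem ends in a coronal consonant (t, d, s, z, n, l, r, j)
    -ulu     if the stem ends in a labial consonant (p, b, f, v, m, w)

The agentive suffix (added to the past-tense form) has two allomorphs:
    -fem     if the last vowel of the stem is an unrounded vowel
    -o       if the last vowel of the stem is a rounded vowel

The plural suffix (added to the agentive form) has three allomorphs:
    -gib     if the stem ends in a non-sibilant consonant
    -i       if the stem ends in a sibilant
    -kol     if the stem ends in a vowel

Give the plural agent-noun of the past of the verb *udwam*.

udwamuluokol

*udwam*: final consonant = /m/, labial → -ulu → *udwamulu*.
The past-tense form *udwamulu* — last vowel /u/ (a rounded vowel) → -o → *udwamuluo*.
The final sound of the agentive form *udwamuluo* is /o/, which is a vowel, so the plural suffix is -kol, giving *udwamuluokol*.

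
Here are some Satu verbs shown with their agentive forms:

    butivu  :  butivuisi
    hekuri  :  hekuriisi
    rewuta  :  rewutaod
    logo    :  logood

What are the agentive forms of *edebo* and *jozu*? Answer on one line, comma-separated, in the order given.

The suffix is conditioned by the last vowel: -isi when the last vowel of the stem is a high vowel (*butivu*, *hekuri*); -od when the last vowel of the stem is a non-high vowel (*rewuta*, *logo*).
The last vowel of *edebo* is /o/, which is a non-high vowel, so the suffix is -od, giving *edebood*.
*jozu*: last vowel = /u/, a high vowel → -isi → *jozuisi*.

edebood, jozuisi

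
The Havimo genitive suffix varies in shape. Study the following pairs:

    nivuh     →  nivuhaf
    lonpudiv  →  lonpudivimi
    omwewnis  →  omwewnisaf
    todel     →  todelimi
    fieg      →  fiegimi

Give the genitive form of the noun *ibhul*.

ibhulimi

The alternation tracks the final consonant of the stem — -af when the stem ends in a voiceless consonant (*nivuh*, *omwewnis*); -imi when the stem ends in a voiced consonant (*lonpudiv*, *todel*, *fieg*).
Since the final consonant of *ibhul* is /l/ (voiced), it takes -imi, giving *ibhulimi*.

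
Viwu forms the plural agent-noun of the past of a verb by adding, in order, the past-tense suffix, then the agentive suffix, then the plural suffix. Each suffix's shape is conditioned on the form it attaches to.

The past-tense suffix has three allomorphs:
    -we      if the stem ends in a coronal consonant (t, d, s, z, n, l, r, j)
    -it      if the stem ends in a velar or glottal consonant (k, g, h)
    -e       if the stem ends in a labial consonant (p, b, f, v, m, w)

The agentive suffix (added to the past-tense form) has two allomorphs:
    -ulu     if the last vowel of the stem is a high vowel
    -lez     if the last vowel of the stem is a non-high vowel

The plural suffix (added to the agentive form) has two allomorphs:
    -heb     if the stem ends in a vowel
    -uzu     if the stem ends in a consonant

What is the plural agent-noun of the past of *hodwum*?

Since the final consonant of *hodwum* is /m/ (labial), it takes -e, giving *hodwume*.
Since the last vowel of the past-tense form *hodwume* is /e/ (a non-high vowel), it takes -lez, giving *hodwumelez*.
Since the final sound of the agentive form *hodwumelez* is /z/ (a consonant), it takes -uzu, giving *hodwumelezuzu*.

hodwumelezuzu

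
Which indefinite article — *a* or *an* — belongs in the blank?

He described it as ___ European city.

The indefinite article is chosen by the initial *sound* of the following word, not its spelling.
*European* begins with the sound /jʊ/ (eu pronounced /jʊ/) — a consonant sound.
So the article is *a*: He described it as a European city.

a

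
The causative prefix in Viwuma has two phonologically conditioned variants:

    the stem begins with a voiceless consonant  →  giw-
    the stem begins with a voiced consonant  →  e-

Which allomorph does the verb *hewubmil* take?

giw-

The first consonant of *hewubmil* is /h/, which is voiceless, so the prefix is giw-.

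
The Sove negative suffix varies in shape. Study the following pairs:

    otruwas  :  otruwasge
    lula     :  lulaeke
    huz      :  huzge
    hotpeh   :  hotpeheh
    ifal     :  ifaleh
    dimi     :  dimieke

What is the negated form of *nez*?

nezge

The alternation tracks the final sound of the stem — -ge when the stem ends in a sibilant (*otruwas*, *huz*); -eh when the stem ends in a non-sibilant consonant (*hotpeh*, *ifal*); -eke when the stem ends in a vowel (*lula*, *dimi*).
*nez*: final sound = /z/, a sibilant → -ge → *nezge*.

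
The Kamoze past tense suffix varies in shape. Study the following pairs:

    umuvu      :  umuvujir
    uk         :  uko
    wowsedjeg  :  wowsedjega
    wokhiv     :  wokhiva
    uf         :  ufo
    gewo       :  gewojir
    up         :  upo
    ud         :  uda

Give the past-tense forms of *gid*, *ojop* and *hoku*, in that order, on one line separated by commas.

The pattern is voicing of the final sound: -o when the stem ends in a voiceless consonant (*uk*, *uf*, *up*); -a when the stem ends in a voiced consonant (*wowsedjeg*, *wokhiv*, *ud*); -jir when the stem ends in a vowel (*umuvu*, *gewo*).
*gid* — final sound /d/ (a voiced consonant) → -a → *gida*.
*ojop*: final sound = /p/, a voiceless consonant → -o → *ojopo*.
The final sound of *hoku* is /u/, which is a vowel, so the suffix is -jir, giving *hokujir*.

gida, ojopo, hokujir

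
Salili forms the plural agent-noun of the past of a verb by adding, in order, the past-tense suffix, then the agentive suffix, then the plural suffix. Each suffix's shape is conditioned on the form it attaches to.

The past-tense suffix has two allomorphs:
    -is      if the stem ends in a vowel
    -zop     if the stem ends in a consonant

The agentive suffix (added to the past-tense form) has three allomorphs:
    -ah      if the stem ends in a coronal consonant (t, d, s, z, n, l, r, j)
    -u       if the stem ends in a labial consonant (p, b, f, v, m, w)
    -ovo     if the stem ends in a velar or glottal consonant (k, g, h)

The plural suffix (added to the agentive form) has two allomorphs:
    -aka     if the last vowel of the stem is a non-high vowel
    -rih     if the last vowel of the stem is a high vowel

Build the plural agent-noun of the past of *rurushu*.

rurushuisahaka

*rurushu* — final sound /u/ (a vowel) → -is → *rurushuis*.
The final consonant of the past-tense form *rurushuis* is /s/, which is coronal, so the agentive suffix is -ah, giving *rurushuisah*.
Since the last vowel of the agentive form *rurushuisah* is /a/ (a non-high vowel), it takes -aka, giving *rurushuisahaka*.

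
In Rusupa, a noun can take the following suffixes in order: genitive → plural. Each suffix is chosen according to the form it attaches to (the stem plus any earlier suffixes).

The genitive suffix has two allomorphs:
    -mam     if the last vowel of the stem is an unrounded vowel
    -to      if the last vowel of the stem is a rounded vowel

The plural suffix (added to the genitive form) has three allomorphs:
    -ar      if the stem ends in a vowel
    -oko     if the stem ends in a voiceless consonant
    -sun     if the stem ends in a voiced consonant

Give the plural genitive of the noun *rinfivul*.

*rinfivul* — last vowel /u/ (a rounded vowel) → -to → *rinfivulto*.
The genitive form *rinfivulto*: final sound = /o/, a vowel → -ar → *rinfivultoar*.

rinfivultoar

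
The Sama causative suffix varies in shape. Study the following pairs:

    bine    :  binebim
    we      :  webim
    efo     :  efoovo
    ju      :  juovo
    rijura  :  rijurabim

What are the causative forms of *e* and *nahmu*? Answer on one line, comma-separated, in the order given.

Looking at the last vowel of each stem: -ovo when the last vowel of the stem is a rounded vowel (*efo*, *ju*); -bim when the last vowel of the stem is an unrounded vowel (*bine*, *we*, *rijura*).
*e* — last vowel /e/ (an unrounded vowel) → -bim → *ebim*.
*nahmu* — last vowel /u/ (a rounded vowel) → -ovo → *nahmuovo*.

ebim, nahmuovo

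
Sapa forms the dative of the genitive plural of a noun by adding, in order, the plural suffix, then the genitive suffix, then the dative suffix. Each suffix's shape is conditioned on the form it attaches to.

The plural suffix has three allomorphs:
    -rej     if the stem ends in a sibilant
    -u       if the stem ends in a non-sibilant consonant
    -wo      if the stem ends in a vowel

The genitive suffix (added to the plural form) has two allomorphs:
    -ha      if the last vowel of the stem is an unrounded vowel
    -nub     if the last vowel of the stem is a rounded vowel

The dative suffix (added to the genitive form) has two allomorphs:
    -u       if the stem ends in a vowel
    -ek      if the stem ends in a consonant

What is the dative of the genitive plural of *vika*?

*vika*: final sound = /a/, a vowel → -wo → *vikawo*.
The plural form *vikawo* — last vowel /o/ (a rounded vowel) → -nub → *vikawonub*.
The genitive form *vikawonub* — final sound /b/ (a consonant) → -ek → *vikawonubek*.

vikawonubek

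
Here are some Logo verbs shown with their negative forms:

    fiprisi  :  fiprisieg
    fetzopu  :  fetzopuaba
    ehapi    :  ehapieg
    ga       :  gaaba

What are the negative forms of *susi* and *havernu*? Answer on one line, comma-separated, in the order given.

The alternation tracks the last vowel of the stem — -eg when the last vowel of the stem is a front vowel (*fiprisi*, *ehapi*); -aba when the last vowel of the stem is a back vowel (*fetzopu*, *ga*).
*susi* — last vowel /i/ (a front vowel) → -eg → *susieg*.
*havernu*: last vowel = /u/, a back vowel → -aba → *havernuaba*.

susieg, havernuaba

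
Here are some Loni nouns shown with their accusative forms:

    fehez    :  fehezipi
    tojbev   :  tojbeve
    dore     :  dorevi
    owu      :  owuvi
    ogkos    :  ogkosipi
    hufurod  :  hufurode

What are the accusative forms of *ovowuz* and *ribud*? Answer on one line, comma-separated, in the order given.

ovowuzipi, ribude

Looking at the final sound of each stem: -ipi when the stem ends in a sibilant (*fehez*, *ogkos*); -e when the stem ends in a non-sibilant consonant (*tojbev*, *hufurod*); -vi when the stem ends in a vowel (*dore*, *owu*).
The final sound of *ovowuz* is /z/, which is a sibilant, so the suffix is -ipi, giving *ovowuzipi*.
The final sound of *ribud* is /d/, which is a non-sibilant consonant, so the suffix is -e, giving *ribude*.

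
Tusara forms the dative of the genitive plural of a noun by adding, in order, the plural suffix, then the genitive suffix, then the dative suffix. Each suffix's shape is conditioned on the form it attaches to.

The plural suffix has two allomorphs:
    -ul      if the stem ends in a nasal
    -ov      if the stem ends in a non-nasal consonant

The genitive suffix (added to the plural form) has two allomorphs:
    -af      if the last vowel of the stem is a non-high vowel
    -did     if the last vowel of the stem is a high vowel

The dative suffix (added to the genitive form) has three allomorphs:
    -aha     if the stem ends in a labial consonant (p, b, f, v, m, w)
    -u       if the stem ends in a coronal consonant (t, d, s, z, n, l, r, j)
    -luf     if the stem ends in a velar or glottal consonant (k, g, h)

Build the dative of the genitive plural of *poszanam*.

poszanamuldidu

*poszanam*: final consonant = /m/, a nasal → -ul → *poszanamul*.
The plural form *poszanamul* — last vowel /u/ (a high vowel) → -did → *poszanamuldid*.
The final consonant of the genitive form *poszanamuldid* is /d/, which is coronal, so the dative suffix is -u, giving *poszanamuldidu*.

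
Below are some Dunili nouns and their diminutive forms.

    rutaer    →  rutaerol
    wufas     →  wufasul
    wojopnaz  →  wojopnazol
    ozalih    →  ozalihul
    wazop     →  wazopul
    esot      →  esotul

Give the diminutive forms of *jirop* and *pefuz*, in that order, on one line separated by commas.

jiropul, pefuzol

The suffix is conditioned by the final consonant: -ul when the stem ends in a voiceless consonant (*wufas*, *ozalih*, *wazop*, *esot*); -ol when the stem ends in a voiced consonant (*rutaer*, *wojopnaz*).
*jirop* — final consonant /p/ (voiceless) → -ul → *jiropul*.
The final consonant of *pefuz* is /z/, which is voiced, so the suffix is -ol, giving *pefuzol*.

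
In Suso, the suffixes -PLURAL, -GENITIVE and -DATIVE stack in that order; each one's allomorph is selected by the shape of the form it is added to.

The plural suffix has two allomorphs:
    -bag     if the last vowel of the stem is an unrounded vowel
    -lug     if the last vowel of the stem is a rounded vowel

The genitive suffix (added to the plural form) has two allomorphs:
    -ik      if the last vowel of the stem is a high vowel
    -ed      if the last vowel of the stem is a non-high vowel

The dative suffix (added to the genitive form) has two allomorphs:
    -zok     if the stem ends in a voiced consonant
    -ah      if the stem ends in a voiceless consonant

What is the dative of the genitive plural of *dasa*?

dasabagedzok

*dasa* — last vowel /a/ (an unrounded vowel) → -bag → *dasabag*.
The last vowel of the plural form *dasabag* is /a/, which is a non-high vowel, so the genitive suffix is -ed, giving *dasabaged*.
The final consonant of the genitive form *dasabaged* is /d/, which is voiced, so the dative suffix is -zok, giving *dasabagedzok*.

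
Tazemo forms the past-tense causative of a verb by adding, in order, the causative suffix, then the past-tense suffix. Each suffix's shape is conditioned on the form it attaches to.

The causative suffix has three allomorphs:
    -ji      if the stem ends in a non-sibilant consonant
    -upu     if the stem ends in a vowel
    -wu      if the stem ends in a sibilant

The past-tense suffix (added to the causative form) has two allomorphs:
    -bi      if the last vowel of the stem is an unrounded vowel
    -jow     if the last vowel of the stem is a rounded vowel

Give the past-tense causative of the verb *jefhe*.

*jefhe* — final sound /e/ (a vowel) → -upu → *jefheupu*.
The causative form *jefheupu* — last vowel /u/ (a rounded vowel) → -jow → *jefheupujow*.

jefheupujow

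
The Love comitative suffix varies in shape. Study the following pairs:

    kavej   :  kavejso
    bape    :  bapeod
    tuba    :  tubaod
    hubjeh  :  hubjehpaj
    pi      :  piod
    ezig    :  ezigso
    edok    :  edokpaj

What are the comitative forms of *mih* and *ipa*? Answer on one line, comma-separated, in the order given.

The alternation tracks the final sound of the stem — -paj when the stem ends in a voiceless consonant (*hubjeh*, *edok*); -so when the stem ends in a voiced consonant (*kavej*, *ezig*); -od when the stem ends in a vowel (*bape*, *tuba*, *pi*).
The final sound of *mih* is /h/, which is a voiceless consonant, so the suffix is -paj, giving *mihpaj*.
Since the final sound of *ipa* is /a/ (a vowel), it takes -od, giving *ipaod*.

mihpaj, ipaod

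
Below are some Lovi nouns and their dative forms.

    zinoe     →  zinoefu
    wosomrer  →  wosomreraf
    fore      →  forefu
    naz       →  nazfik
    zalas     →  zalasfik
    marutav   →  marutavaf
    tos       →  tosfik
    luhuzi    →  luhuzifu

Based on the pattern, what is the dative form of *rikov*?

rikovaf

The alternation tracks the final sound of the stem — -fik when the stem ends in a sibilant (*naz*, *zalas*, *tos*); -af when the stem ends in a non-sibilant consonant (*wosomrer*, *marutav*); -fu when the stem ends in a vowel (*zinoe*, *fore*, *luhuzi*).
The final sound of *rikov* is /v/, which is a non-sibilant consonant, so the suffix is -af, giving *rikovaf*.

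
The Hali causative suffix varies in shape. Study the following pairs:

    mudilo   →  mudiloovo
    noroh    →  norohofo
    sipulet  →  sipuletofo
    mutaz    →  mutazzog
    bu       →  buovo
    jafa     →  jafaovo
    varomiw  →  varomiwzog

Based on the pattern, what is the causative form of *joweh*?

The alternation tracks the final sound of the stem — -ofo when the stem ends in a voiceless consonant (*noroh*, *sipulet*); -zog when the stem ends in a voiced consonant (*mutaz*, *varomiw*); -ovo when the stem ends in a vowel (*mudilo*, *bu*, *jafa*).
*joweh*: final sound = /h/, a voiceless consonant → -ofo → *jowehofo*.

jowehofo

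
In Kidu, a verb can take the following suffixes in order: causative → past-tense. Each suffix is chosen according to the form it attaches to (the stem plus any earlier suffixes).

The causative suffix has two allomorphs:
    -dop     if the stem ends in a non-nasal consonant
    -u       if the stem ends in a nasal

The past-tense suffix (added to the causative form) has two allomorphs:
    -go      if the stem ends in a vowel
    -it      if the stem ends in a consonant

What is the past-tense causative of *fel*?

feldopit

The final consonant of *fel* is /l/, which is non-nasal, so the causative suffix is -dop, giving *feldop*.
The final sound of the causative form *feldop* is /p/, which is a consonant, so the past-tense suffix is -it, giving *feldopit*.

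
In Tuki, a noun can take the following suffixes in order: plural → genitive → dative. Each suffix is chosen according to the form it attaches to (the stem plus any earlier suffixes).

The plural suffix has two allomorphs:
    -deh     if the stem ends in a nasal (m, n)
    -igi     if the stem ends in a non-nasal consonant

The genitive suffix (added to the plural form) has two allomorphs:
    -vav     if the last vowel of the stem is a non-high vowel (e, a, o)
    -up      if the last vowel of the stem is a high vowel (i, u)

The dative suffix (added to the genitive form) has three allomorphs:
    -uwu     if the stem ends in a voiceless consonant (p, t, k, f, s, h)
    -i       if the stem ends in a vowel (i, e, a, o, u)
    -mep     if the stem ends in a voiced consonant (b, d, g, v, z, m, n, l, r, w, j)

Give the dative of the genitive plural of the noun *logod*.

logodigiupuwu

Since the final consonant of *logod* is /d/ (non-nasal), it takes -igi, giving *logodigi*.
Since the last vowel of the plural form *logodigi* is /i/ (a high vowel), it takes -up, giving *logodigiup*.
Since the final sound of the genitive form *logodigiup* is /p/ (a voiceless consonant), it takes -uwu, giving *logodigiupuwu*.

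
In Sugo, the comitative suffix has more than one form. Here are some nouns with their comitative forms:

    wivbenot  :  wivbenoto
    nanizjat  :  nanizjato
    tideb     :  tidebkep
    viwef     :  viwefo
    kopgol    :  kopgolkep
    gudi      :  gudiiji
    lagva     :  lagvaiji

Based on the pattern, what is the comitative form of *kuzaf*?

Looking at the final sound of each stem: -o when the stem ends in a voiceless consonant (*wivbenot*, *nanizjat*, *viwef*); -kep when the stem ends in a voiced consonant (*tideb*, *kopgol*); -iji when the stem ends in a vowel (*gudi*, *lagva*).
*kuzaf*: final sound = /f/, a voiceless consonant → -o → *kuzafo*.

kuzafo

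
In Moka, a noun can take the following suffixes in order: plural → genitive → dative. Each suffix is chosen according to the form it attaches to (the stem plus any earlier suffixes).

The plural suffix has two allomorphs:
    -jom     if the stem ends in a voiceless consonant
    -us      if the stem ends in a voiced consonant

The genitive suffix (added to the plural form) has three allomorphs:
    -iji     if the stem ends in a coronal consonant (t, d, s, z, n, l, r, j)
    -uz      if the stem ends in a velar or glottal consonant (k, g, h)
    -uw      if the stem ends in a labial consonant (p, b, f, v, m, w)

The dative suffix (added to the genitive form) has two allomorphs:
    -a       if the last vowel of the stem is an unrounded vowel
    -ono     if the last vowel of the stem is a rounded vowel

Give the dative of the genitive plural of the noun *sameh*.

samehjomuwono

Since the final consonant of *sameh* is /h/ (voiceless), it takes -jom, giving *samehjom*.
Since the final consonant of the plural form *samehjom* is /m/ (labial), it takes -uw, giving *samehjomuw*.
The last vowel of the genitive form *samehjomuw* is /u/, which is a rounded vowel, so the dative suffix is -ono, giving *samehjomuwono*.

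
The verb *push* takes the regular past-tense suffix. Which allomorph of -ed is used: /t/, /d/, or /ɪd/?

/t/

The stem *push* ends in a voiceless consonant other than /t/.
The -ed suffix is realized as /ɪd/ after /t, d/; as /t/ after other voiceless consonants; and as /d/ after other voiced sounds.
So -ed on *push* is pronounced /t/.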